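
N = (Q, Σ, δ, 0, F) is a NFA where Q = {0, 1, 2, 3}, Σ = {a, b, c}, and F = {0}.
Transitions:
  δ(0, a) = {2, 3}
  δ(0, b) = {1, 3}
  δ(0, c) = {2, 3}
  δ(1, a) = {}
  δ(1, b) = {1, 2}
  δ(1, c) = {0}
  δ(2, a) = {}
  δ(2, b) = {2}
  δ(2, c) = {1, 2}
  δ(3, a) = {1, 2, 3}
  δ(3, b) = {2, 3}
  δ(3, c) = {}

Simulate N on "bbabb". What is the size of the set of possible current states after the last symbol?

3

Start: {0}
read b: {1, 3}
read b: {1, 2, 3}
read a: {1, 2, 3}
read b: {1, 2, 3}
read b: {1, 2, 3}
Final reachable set {1, 2, 3} has 3 states.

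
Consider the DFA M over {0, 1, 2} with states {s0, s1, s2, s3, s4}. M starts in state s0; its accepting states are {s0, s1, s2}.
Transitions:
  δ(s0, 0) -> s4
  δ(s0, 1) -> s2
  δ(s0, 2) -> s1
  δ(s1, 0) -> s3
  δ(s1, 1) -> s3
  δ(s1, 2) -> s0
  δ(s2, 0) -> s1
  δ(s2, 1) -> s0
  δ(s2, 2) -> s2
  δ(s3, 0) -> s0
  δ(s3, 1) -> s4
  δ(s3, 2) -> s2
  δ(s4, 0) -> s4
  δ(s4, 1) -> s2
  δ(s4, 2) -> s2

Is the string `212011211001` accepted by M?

rejected

s0 --2--> s1
s1 --1--> s3
s3 --2--> s2
s2 --0--> s1
s1 --1--> s3
s3 --1--> s4
s4 --2--> s2
s2 --1--> s0
s0 --1--> s2
s2 --0--> s1
s1 --0--> s3
s3 --1--> s4
End in state s4, which is not an accepting state.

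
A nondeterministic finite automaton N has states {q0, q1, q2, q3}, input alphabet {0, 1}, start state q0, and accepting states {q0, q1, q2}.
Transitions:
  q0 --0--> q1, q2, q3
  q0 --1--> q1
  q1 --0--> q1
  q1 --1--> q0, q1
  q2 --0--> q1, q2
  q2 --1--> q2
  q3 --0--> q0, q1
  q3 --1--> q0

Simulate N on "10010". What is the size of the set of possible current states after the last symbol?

Start: {q0}
read 1: {q1}
read 0: {q1}
read 0: {q1}
read 1: {q0, q1}
read 0: {q1, q2, q3}
Final reachable set {q1, q2, q3} has 3 states.

3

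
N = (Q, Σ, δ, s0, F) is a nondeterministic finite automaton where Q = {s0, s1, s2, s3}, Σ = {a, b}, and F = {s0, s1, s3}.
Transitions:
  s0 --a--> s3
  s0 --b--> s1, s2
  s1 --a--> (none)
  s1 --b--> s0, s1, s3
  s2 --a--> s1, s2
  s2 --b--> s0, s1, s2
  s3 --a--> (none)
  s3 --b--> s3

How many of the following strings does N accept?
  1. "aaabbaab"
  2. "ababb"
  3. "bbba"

"aaabbaab": rejected
"ababb": rejected
"bbba": accepted

1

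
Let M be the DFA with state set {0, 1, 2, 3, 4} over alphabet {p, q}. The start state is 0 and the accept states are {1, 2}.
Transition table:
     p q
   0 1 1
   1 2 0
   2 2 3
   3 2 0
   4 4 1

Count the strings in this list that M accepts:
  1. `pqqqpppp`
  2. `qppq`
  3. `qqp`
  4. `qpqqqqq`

3

`pqqqpppp`: accepted
`qppq`: rejected
`qqp`: accepted
`qpqqqqq`: accepted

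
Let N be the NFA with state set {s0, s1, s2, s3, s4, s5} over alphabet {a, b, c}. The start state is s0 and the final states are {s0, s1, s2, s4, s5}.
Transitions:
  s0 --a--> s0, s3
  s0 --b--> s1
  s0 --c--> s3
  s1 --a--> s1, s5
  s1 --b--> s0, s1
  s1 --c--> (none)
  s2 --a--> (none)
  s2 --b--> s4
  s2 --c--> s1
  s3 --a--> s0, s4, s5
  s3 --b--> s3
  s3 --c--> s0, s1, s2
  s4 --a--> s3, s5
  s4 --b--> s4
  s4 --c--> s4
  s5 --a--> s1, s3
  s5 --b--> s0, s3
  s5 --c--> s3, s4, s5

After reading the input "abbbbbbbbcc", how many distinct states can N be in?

Start: {s0}
read a: {s0, s3}
read b: {s1, s3}
read b: {s0, s1, s3}
read b: {s0, s1, s3}
read b: {s0, s1, s3}
read b: {s0, s1, s3}
read b: {s0, s1, s3}
read b: {s0, s1, s3}
read b: {s0, s1, s3}
read c: {s0, s1, s2, s3}
read c: {s0, s1, s2, s3}
Final reachable set {s0, s1, s2, s3} has 4 states.

4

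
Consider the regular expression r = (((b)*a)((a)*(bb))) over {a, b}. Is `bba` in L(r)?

no

No split of bba into u·v has ((b)*a) matching u and ((a)*(bb)) matching v.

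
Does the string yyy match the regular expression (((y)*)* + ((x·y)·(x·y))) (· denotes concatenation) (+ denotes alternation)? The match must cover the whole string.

yes

The left alternative ((y)*)* matches yyy.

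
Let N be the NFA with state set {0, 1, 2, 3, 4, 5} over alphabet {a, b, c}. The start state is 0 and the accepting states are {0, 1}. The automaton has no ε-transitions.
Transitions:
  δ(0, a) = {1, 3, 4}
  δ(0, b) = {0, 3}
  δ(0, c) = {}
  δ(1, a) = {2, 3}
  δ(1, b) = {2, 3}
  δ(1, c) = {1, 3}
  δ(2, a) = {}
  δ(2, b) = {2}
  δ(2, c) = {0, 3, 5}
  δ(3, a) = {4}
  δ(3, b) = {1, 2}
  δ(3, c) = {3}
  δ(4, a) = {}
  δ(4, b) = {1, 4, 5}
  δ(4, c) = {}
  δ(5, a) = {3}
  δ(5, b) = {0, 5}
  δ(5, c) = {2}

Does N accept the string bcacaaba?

Start: {0}
read b: {0, 3}
read c: {3}
read a: {4}
read c: {}
The reachable set is empty and stays empty for the remaining 4 symbols.
Reachable ∩ accepting = {} — empty.

rejected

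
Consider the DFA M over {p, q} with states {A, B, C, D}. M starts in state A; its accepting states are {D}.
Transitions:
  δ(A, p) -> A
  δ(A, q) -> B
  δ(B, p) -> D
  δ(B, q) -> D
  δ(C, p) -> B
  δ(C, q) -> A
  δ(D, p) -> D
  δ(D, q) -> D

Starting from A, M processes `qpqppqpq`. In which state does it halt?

D

A --q--> B
B --p--> D
D --q--> D
D --p--> D
D --p--> D
D --q--> D
D --p--> D
D --q--> D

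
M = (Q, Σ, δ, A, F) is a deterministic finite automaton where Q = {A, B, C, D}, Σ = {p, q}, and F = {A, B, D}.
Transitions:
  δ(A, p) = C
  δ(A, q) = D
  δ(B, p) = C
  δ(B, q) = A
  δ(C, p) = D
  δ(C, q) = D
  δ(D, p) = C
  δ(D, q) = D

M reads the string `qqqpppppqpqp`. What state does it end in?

A --q--> D
D --q--> D
D --q--> D
D --p--> C
C --p--> D
D --p--> C
C --p--> D
D --p--> C
C --q--> D
D --p--> C
C --q--> D
D --p--> C

C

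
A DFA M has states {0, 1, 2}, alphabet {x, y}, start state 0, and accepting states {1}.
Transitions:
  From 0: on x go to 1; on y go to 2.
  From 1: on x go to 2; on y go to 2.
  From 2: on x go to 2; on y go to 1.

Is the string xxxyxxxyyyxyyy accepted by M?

accepted

0 --x--> 1
1 --x--> 2
2 --x--> 2
2 --y--> 1
1 --x--> 2
2 --x--> 2
2 --x--> 2
2 --y--> 1
1 --y--> 2
2 --y--> 1
1 --x--> 2
2 --y--> 1
1 --y--> 2
2 --y--> 1
End in state 1, which is an accepting state.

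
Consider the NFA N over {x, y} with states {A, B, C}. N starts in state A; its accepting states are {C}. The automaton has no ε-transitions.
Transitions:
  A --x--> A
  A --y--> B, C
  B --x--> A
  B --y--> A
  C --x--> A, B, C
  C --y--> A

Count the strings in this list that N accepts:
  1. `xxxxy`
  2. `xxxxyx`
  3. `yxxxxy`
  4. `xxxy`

4

`xxxxy`: accepted
`xxxxyx`: accepted
`yxxxxy`: accepted
`xxxy`: accepted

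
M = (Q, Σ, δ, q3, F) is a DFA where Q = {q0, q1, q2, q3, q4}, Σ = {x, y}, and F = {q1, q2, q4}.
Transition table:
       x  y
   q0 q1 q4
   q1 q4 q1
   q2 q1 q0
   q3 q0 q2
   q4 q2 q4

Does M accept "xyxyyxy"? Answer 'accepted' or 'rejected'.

q3 --x--> q0
q0 --y--> q4
q4 --x--> q2
q2 --y--> q0
q0 --y--> q4
q4 --x--> q2
q2 --y--> q0
End in state q0, which is not an accepting state.

rejected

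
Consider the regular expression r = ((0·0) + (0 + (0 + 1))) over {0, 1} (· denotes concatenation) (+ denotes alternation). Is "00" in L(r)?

yes

The left alternative (0·0) matches 00.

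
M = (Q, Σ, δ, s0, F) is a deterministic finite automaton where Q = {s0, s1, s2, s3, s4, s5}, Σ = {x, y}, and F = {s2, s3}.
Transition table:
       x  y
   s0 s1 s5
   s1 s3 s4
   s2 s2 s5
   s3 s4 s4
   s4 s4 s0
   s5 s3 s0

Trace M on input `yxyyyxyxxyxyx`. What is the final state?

s4

s0 --y--> s5
s5 --x--> s3
s3 --y--> s4
s4 --y--> s0
s0 --y--> s5
s5 --x--> s3
s3 --y--> s4
s4 --x--> s4
s4 --x--> s4
s4 --y--> s0
s0 --x--> s1
s1 --y--> s4
s4 --x--> s4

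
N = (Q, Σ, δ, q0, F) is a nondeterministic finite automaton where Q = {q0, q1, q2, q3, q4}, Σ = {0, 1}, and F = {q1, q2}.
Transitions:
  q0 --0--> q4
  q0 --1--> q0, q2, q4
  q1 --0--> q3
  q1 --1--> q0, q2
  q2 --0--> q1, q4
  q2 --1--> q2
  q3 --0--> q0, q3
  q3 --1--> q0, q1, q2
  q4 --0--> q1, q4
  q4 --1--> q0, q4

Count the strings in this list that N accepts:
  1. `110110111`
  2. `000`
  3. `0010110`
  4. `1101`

4

`110110111`: accepted
`000`: accepted
`0010110`: accepted
`1101`: accepted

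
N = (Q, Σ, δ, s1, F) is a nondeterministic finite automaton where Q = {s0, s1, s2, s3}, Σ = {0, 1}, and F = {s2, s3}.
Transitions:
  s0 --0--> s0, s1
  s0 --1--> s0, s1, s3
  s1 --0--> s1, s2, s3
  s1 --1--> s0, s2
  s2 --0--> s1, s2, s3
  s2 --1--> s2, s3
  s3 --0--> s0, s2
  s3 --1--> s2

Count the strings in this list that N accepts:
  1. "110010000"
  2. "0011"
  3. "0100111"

"110010000": accepted
"0011": accepted
"0100111": accepted

3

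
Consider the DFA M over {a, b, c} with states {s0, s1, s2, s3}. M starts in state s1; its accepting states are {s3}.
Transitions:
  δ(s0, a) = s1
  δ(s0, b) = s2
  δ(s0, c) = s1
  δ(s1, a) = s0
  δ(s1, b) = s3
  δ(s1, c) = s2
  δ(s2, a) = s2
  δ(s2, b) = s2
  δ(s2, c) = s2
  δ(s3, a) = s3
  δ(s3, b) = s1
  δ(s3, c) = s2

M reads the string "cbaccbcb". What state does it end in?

s2

s1 --c--> s2
s2 --b--> s2
s2 --a--> s2
s2 --c--> s2
s2 --c--> s2
s2 --b--> s2
s2 --c--> s2
s2 --b--> s2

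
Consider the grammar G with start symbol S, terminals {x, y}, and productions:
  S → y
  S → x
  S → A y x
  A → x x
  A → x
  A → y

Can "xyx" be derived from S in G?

yes

S ⇒ Ayx ⇒ xyx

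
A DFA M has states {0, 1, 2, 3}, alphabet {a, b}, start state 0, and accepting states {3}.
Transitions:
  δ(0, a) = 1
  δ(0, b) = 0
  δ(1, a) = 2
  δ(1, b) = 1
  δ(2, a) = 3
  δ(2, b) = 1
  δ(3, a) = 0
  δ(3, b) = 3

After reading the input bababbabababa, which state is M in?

0 --b--> 0
0 --a--> 1
1 --b--> 1
1 --a--> 2
2 --b--> 1
1 --b--> 1
1 --a--> 2
2 --b--> 1
1 --a--> 2
2 --b--> 1
1 --a--> 2
2 --b--> 1
1 --a--> 2

2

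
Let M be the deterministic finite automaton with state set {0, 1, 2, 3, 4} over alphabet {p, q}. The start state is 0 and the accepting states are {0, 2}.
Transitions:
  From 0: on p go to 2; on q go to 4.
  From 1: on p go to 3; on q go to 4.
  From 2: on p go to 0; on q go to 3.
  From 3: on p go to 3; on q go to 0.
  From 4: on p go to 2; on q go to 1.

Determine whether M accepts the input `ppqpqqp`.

accepted

0 --p--> 2
2 --p--> 0
0 --q--> 4
4 --p--> 2
2 --q--> 3
3 --q--> 0
0 --p--> 2
End in state 2, which is an accepting state.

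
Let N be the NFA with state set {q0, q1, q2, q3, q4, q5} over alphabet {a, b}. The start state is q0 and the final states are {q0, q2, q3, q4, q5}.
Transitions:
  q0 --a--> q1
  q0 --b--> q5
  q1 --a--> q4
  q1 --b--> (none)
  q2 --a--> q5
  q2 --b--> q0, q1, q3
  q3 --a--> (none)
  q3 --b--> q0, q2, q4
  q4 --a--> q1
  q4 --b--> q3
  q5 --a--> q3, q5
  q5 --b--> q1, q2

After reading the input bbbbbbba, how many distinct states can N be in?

4

Start: {q0}
read b: {q5}
read b: {q1, q2}
read b: {q0, q1, q3}
read b: {q0, q2, q4, q5}
read b: {q0, q1, q2, q3, q5}
read b: {q0, q1, q2, q3, q4, q5}
read b: {q0, q1, q2, q3, q4, q5}
read a: {q1, q3, q4, q5}
Final reachable set {q1, q3, q4, q5} has 4 states.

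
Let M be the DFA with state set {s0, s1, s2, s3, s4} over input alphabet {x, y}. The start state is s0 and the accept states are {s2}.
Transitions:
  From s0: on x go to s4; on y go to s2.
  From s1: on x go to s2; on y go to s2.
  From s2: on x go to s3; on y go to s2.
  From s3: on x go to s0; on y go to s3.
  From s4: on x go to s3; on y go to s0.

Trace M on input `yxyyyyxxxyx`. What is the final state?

s0

s0 --y--> s2
s2 --x--> s3
s3 --y--> s3
s3 --y--> s3
s3 --y--> s3
s3 --y--> s3
s3 --x--> s0
s0 --x--> s4
s4 --x--> s3
s3 --y--> s3
s3 --x--> s0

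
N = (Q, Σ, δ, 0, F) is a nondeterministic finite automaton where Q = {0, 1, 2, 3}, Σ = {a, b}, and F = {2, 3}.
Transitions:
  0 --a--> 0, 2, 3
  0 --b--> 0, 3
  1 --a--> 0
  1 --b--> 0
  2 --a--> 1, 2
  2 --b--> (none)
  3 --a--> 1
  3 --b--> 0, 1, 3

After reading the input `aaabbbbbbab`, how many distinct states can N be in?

Start: {0}
read a: {0, 2, 3}
read a: {0, 1, 2, 3}
read a: {0, 1, 2, 3}
read b: {0, 1, 3}
read b: {0, 1, 3}
read b: {0, 1, 3}
read b: {0, 1, 3}
read b: {0, 1, 3}
read b: {0, 1, 3}
read a: {0, 1, 2, 3}
read b: {0, 1, 3}
Final reachable set {0, 1, 3} has 3 states.

3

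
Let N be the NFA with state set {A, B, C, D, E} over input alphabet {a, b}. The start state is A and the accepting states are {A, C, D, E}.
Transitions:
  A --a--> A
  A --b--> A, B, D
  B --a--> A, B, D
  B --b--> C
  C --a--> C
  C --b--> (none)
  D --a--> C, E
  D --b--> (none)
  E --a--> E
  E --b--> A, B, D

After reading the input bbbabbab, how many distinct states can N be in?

Start: {A}
read b: {A, B, D}
read b: {A, B, C, D}
read b: {A, B, C, D}
read a: {A, B, C, D, E}
read b: {A, B, C, D}
read b: {A, B, C, D}
read a: {A, B, C, D, E}
read b: {A, B, C, D}
Final reachable set {A, B, C, D} has 4 states.

4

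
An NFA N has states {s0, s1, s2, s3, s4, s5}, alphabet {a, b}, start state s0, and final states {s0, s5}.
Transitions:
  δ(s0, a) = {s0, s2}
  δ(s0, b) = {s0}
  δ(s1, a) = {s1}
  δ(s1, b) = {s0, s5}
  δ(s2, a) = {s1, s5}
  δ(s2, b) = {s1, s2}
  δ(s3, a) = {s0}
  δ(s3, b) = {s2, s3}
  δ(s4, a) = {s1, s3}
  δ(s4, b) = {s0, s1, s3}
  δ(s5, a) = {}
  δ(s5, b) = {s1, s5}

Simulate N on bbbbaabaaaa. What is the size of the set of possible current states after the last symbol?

Start: {s0}
read b: {s0}
read b: {s0}
read b: {s0}
read b: {s0}
read a: {s0, s2}
read a: {s0, s1, s2, s5}
read b: {s0, s1, s2, s5}
read a: {s0, s1, s2, s5}
read a: {s0, s1, s2, s5}
read a: {s0, s1, s2, s5}
read a: {s0, s1, s2, s5}
Final reachable set {s0, s1, s2, s5} has 4 states.

4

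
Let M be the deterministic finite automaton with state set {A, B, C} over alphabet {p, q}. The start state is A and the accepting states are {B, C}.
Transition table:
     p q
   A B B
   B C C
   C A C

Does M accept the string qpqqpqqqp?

A --q--> B
B --p--> C
C --q--> C
C --q--> C
C --p--> A
A --q--> B
B --q--> C
C --q--> C
C --p--> A
End in state A, which is not an accepting state.

rejected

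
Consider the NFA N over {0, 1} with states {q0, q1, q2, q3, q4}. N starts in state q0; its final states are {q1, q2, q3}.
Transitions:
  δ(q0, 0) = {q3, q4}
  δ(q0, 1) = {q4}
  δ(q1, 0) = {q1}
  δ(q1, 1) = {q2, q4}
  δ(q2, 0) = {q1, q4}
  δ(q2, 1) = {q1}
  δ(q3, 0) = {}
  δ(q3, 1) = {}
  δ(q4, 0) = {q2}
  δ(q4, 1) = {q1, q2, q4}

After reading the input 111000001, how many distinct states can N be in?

3

Start: {q0}
read 1: {q4}
read 1: {q1, q2, q4}
read 1: {q1, q2, q4}
read 0: {q1, q2, q4}
read 0: {q1, q2, q4}
read 0: {q1, q2, q4}
read 0: {q1, q2, q4}
read 0: {q1, q2, q4}
read 1: {q1, q2, q4}
Final reachable set {q1, q2, q4} has 3 states.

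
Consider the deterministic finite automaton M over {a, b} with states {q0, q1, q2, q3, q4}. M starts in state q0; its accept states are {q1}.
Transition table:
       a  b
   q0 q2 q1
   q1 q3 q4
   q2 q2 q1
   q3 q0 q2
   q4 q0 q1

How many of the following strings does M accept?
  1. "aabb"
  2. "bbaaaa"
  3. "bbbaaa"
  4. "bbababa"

"aabb": rejected
"bbaaaa": rejected
"bbbaaa": rejected
"bbababa": rejected

0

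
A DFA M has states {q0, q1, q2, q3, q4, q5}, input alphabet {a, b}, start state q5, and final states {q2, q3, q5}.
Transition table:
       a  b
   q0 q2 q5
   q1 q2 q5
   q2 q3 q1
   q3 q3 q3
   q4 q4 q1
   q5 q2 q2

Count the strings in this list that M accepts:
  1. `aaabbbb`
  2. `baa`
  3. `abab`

`aaabbbb`: accepted
`baa`: accepted
`abab`: rejected

2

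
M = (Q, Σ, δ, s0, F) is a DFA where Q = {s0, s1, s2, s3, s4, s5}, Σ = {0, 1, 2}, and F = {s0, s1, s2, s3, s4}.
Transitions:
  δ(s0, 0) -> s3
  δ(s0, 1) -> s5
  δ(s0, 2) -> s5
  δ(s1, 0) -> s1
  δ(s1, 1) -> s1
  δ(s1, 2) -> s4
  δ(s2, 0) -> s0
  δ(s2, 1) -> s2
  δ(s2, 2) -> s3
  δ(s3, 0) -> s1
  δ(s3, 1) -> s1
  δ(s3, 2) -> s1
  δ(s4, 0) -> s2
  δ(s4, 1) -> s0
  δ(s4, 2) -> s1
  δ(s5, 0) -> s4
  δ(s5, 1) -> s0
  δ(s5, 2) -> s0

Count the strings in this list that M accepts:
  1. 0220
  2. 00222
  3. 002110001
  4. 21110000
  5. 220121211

3

0220: accepted
00222: accepted
002110001: rejected
21110000: accepted
220121211: rejected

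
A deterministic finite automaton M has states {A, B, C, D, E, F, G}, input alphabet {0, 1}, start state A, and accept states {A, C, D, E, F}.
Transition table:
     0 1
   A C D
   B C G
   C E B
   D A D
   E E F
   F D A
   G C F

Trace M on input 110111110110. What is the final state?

A --1--> D
D --1--> D
D --0--> A
A --1--> D
D --1--> D
D --1--> D
D --1--> D
D --1--> D
D --0--> A
A --1--> D
D --1--> D
D --0--> A

A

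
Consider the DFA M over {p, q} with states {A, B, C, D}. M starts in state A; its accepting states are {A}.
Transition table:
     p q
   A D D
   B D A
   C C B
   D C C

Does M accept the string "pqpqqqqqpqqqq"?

A --p--> D
D --q--> C
C --p--> C
C --q--> B
B --q--> A
A --q--> D
D --q--> C
C --q--> B
B --p--> D
D --q--> C
C --q--> B
B --q--> A
A --q--> D
End in state D, which is not an accepting state.

rejected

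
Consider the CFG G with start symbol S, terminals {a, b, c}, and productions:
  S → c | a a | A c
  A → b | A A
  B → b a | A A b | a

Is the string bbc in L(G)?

S ⇒ Ac ⇒ AAc ⇒ bAc ⇒ bbc

yes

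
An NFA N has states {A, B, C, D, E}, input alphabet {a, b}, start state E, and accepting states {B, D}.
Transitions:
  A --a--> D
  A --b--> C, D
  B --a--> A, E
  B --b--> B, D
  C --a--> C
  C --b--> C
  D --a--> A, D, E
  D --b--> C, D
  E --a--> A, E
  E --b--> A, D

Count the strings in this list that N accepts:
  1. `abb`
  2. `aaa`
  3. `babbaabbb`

`abb`: accepted
`aaa`: accepted
`babbaabbb`: accepted

3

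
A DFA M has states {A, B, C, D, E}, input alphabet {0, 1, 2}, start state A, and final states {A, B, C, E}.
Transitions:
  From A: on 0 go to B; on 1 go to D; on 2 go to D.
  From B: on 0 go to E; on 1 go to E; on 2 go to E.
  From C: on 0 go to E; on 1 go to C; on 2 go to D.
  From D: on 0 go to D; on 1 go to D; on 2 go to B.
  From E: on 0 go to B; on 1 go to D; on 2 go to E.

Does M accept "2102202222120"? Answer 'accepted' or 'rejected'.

A --2--> D
D --1--> D
D --0--> D
D --2--> B
B --2--> E
E --0--> B
B --2--> E
E --2--> E
E --2--> E
E --2--> E
E --1--> D
D --2--> B
B --0--> E
End in state E, which is an accepting state.

accepted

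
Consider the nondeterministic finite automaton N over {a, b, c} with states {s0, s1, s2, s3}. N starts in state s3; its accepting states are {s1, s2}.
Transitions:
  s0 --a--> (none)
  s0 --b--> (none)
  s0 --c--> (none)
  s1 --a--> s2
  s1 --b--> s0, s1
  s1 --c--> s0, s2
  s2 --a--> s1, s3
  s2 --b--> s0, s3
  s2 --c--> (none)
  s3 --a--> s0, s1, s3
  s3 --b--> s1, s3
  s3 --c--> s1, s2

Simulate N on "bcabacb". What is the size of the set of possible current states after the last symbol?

3

Start: {s3}
read b: {s1, s3}
read c: {s0, s1, s2}
read a: {s1, s2, s3}
read b: {s0, s1, s3}
read a: {s0, s1, s2, s3}
read c: {s0, s1, s2}
read b: {s0, s1, s3}
Final reachable set {s0, s1, s3} has 3 states.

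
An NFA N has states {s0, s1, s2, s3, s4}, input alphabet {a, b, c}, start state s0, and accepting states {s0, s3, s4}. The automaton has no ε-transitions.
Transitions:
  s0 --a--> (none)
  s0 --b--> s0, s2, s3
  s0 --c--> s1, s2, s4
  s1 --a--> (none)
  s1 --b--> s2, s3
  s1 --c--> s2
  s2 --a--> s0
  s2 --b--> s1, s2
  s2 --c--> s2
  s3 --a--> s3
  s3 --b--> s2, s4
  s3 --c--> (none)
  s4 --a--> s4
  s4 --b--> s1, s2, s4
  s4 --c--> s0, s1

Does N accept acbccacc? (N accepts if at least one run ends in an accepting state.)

rejected

Start: {s0}
read a: {}
The reachable set is empty and stays empty for the remaining 7 symbols.
Reachable ∩ accepting = {} — empty.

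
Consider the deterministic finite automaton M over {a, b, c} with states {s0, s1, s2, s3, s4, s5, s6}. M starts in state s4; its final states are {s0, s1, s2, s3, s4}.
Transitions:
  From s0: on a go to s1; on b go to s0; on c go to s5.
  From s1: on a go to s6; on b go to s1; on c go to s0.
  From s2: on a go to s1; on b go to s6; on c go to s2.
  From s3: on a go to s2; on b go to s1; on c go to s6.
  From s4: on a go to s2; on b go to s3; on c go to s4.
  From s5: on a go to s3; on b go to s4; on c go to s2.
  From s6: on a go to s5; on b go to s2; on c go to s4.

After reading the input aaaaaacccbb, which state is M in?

s4 --a--> s2
s2 --a--> s1
s1 --a--> s6
s6 --a--> s5
s5 --a--> s3
s3 --a--> s2
s2 --c--> s2
s2 --c--> s2
s2 --c--> s2
s2 --b--> s6
s6 --b--> s2

s2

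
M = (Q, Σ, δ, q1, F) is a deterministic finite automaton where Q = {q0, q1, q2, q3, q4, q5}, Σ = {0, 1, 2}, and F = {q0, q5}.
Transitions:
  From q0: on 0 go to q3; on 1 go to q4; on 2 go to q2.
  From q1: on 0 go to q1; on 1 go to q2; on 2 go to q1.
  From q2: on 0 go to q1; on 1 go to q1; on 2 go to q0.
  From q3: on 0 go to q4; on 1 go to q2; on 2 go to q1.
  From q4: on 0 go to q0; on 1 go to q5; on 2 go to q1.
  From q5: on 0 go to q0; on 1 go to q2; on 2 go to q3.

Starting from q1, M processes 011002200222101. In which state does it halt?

q2

q1 --0--> q1
q1 --1--> q2
q2 --1--> q1
q1 --0--> q1
q1 --0--> q1
q1 --2--> q1
q1 --2--> q1
q1 --0--> q1
q1 --0--> q1
q1 --2--> q1
q1 --2--> q1
q1 --2--> q1
q1 --1--> q2
q2 --0--> q1
q1 --1--> q2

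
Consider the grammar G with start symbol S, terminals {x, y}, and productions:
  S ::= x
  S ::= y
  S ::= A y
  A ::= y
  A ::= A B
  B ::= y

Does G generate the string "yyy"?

S ⇒ Ay ⇒ ABy ⇒ yBy ⇒ yyy

yes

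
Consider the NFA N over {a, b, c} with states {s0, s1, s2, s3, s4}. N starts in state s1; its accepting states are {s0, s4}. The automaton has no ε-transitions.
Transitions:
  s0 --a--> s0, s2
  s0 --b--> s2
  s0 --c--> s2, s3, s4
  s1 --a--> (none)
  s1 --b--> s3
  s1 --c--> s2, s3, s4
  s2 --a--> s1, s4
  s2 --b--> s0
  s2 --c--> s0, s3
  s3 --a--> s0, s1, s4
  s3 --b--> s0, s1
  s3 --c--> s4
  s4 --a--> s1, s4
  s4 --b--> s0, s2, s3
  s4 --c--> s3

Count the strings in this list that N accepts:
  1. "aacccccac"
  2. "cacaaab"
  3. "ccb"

2

"aacccccac": rejected
"cacaaab": accepted
"ccb": accepted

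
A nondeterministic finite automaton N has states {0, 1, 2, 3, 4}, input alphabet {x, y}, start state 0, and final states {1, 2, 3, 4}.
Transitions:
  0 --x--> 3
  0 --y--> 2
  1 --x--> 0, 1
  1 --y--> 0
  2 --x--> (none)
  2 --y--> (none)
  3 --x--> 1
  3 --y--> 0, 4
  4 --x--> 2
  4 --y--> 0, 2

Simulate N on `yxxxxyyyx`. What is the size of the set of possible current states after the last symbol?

Start: {0}
read y: {2}
read x: {}
The reachable set is empty and stays empty for the remaining 7 symbols.
Final reachable set {} has 0 states.

0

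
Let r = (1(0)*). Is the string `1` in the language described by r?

Split as 1·ε: 1 matches 1 and (0)* matches ε.

yes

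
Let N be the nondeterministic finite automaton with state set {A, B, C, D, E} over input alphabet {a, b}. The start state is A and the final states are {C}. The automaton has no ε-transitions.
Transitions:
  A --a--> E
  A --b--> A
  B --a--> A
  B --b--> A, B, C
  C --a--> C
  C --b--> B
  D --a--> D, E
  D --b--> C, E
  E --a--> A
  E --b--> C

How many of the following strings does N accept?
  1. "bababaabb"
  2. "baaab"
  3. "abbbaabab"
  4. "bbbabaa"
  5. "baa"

"bababaabb": rejected
"baaab": accepted
"abbbaabab": accepted
"bbbabaa": accepted
"baa": rejected

3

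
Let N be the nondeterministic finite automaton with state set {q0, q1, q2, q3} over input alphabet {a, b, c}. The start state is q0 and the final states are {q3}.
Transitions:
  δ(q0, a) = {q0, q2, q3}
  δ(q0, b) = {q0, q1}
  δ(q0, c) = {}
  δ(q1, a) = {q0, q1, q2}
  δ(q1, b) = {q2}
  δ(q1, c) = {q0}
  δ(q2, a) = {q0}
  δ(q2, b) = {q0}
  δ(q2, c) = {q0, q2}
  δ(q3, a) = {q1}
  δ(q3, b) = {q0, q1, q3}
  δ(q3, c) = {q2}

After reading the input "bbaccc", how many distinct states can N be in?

2

Start: {q0}
read b: {q0, q1}
read b: {q0, q1, q2}
read a: {q0, q1, q2, q3}
read c: {q0, q2}
read c: {q0, q2}
read c: {q0, q2}
Final reachable set {q0, q2} has 2 states.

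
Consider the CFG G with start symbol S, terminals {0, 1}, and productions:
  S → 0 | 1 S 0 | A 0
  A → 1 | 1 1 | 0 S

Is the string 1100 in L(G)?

S ⇒ 1S0 ⇒ 1A00 ⇒ 1100

yes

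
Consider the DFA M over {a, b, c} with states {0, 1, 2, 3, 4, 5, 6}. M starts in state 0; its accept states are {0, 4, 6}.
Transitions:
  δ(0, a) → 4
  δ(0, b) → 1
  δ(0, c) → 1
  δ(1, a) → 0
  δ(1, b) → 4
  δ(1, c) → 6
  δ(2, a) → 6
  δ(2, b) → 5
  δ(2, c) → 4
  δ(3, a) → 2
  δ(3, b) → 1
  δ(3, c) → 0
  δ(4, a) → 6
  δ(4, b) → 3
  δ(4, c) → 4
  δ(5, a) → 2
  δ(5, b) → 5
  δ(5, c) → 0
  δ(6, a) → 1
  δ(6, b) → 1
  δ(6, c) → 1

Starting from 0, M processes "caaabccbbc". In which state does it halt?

0 --c--> 1
1 --a--> 0
0 --a--> 4
4 --a--> 6
6 --b--> 1
1 --c--> 6
6 --c--> 1
1 --b--> 4
4 --b--> 3
3 --c--> 0

0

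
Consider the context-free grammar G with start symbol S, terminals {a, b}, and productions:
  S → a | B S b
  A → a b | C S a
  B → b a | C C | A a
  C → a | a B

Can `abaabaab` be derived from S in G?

yes

S ⇒ BSb ⇒ CCSb ⇒ aBCSb ⇒ abaCSb ⇒ abaaBSb ⇒ abaabaSb ⇒ abaabaab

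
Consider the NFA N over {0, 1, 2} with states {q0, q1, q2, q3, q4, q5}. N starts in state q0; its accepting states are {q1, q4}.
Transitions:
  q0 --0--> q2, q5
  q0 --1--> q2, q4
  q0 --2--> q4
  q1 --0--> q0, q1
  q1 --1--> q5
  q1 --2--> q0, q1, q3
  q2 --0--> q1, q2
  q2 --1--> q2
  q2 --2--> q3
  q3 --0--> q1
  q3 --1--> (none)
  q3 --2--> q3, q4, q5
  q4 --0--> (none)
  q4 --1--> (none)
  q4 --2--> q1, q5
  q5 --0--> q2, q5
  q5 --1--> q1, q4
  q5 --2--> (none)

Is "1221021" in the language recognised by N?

accepted

Start: {q0}
read 1: {q2, q4}
read 2: {q1, q3, q5}
read 2: {q0, q1, q3, q4, q5}
read 1: {q1, q2, q4, q5}
read 0: {q0, q1, q2, q5}
read 2: {q0, q1, q3, q4}
read 1: {q2, q4, q5}
Reachable ∩ accepting = {q4} — nonempty.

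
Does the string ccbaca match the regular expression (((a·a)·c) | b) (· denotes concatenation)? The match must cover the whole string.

Neither ((a·a)·c) nor b matches ccbaca.

no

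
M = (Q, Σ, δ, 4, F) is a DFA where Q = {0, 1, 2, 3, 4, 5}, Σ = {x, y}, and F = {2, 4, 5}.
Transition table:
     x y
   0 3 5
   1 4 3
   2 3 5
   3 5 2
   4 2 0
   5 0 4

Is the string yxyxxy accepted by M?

accepted

4 --y--> 0
0 --x--> 3
3 --y--> 2
2 --x--> 3
3 --x--> 5
5 --y--> 4
End in state 4, which is an accepting state.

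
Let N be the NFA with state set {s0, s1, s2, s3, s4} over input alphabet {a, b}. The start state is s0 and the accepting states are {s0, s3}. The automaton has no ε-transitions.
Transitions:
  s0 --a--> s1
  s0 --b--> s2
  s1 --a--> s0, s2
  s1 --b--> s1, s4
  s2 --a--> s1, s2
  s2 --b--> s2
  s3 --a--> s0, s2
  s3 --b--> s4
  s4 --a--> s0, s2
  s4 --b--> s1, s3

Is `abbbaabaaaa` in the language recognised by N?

Start: {s0}
read a: {s1}
read b: {s1, s4}
read b: {s1, s3, s4}
read b: {s1, s3, s4}
read a: {s0, s2}
read a: {s1, s2}
read b: {s1, s2, s4}
read a: {s0, s1, s2}
read a: {s0, s1, s2}
read a: {s0, s1, s2}
read a: {s0, s1, s2}
Reachable ∩ accepting = {s0} — nonempty.

accepted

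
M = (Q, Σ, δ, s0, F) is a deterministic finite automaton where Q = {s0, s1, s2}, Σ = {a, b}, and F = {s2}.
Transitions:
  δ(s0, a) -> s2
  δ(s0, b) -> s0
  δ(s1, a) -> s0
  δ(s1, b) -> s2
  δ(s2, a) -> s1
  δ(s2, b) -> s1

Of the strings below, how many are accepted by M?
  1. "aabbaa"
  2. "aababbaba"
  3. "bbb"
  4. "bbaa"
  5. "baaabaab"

3

"aabbaa": accepted
"aababbaba": accepted
"bbb": rejected
"bbaa": rejected
"baaabaab": accepted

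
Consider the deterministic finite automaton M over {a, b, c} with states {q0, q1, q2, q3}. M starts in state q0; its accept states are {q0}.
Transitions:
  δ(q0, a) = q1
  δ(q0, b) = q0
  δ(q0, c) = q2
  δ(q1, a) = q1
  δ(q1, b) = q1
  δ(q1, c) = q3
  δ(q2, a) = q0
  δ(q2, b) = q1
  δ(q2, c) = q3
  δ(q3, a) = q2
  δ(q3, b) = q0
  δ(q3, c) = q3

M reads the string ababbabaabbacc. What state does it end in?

q0 --a--> q1
q1 --b--> q1
q1 --a--> q1
q1 --b--> q1
q1 --b--> q1
q1 --a--> q1
q1 --b--> q1
q1 --a--> q1
q1 --a--> q1
q1 --b--> q1
q1 --b--> q1
q1 --a--> q1
q1 --c--> q3
q3 --c--> q3

q3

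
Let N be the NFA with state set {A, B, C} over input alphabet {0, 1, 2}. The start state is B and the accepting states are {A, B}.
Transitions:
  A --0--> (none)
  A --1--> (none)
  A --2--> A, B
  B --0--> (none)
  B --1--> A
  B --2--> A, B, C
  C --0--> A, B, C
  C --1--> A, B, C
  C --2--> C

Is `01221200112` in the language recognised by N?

rejected

Start: {B}
read 0: {}
The reachable set is empty and stays empty for the remaining 10 symbols.
Reachable ∩ accepting = {} — empty.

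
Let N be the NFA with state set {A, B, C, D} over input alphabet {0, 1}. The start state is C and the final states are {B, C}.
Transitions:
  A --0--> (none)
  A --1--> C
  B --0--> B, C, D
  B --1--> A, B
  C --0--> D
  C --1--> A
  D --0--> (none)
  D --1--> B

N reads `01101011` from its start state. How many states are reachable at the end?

Start: {C}
read 0: {D}
read 1: {B}
read 1: {A, B}
read 0: {B, C, D}
read 1: {A, B}
read 0: {B, C, D}
read 1: {A, B}
read 1: {A, B, C}
Final reachable set {A, B, C} has 3 states.

3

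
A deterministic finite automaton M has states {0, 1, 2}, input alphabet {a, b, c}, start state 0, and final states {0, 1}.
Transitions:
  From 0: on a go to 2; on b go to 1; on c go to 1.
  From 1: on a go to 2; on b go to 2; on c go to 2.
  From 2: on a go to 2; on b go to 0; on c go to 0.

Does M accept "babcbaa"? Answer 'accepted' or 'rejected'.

rejected

0 --b--> 1
1 --a--> 2
2 --b--> 0
0 --c--> 1
1 --b--> 2
2 --a--> 2
2 --a--> 2
End in state 2, which is not an accepting state.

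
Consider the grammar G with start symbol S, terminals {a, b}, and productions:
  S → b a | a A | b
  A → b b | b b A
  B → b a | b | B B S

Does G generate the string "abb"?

S ⇒ aA ⇒ abb

yes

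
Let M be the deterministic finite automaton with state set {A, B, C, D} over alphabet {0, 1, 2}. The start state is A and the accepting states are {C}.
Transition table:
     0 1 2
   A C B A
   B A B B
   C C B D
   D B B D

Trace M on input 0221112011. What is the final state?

A --0--> C
C --2--> D
D --2--> D
D --1--> B
B --1--> B
B --1--> B
B --2--> B
B --0--> A
A --1--> B
B --1--> B

B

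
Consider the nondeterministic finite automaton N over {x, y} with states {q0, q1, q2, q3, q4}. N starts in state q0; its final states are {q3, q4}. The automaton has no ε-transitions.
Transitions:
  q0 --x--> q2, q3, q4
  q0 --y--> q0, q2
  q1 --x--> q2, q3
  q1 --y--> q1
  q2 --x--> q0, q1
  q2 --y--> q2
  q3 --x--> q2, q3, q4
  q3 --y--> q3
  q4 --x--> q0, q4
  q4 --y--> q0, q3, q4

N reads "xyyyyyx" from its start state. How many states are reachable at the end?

5

Start: {q0}
read x: {q2, q3, q4}
read y: {q0, q2, q3, q4}
read y: {q0, q2, q3, q4}
read y: {q0, q2, q3, q4}
read y: {q0, q2, q3, q4}
read y: {q0, q2, q3, q4}
read x: {q0, q1, q2, q3, q4}
Final reachable set {q0, q1, q2, q3, q4} has 5 states.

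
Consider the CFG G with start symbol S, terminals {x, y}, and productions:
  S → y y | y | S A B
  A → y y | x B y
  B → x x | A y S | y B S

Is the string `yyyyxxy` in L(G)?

S ⇒ SAB ⇒ yAB ⇒ yyyB ⇒ yyyyBS ⇒ yyyyxxS ⇒ yyyyxxy

yes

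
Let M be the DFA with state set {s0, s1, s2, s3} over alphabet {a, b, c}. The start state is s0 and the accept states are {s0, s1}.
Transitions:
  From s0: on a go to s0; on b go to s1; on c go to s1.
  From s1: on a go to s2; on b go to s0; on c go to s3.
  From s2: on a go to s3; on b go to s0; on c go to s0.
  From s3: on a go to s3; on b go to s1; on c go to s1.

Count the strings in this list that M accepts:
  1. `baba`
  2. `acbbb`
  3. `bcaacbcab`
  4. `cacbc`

`baba`: accepted
`acbbb`: accepted
`bcaacbcab`: accepted
`cacbc`: rejected

3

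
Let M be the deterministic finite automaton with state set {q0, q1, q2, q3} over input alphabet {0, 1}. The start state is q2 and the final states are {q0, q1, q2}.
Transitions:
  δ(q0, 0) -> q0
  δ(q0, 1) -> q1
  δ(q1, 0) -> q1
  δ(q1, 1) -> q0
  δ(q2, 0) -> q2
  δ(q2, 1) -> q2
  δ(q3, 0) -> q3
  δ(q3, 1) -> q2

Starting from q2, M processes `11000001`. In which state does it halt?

q2 --1--> q2
q2 --1--> q2
q2 --0--> q2
q2 --0--> q2
q2 --0--> q2
q2 --0--> q2
q2 --0--> q2
q2 --1--> q2

q2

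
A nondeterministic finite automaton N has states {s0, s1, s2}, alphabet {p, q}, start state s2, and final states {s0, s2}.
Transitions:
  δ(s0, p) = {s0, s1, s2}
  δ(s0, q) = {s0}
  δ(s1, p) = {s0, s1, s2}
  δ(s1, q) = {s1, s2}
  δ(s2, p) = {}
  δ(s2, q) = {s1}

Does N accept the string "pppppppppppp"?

Start: {s2}
read p: {}
The reachable set is empty and stays empty for the remaining 11 symbols.
Reachable ∩ accepting = {} — empty.

rejected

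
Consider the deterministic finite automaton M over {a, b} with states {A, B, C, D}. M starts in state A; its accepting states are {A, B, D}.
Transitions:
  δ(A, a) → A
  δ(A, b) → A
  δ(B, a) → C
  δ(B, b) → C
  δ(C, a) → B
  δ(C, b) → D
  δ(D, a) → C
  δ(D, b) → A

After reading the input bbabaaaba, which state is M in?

A

A --b--> A
A --b--> A
A --a--> A
A --b--> A
A --a--> A
A --a--> A
A --a--> A
A --b--> A
A --a--> A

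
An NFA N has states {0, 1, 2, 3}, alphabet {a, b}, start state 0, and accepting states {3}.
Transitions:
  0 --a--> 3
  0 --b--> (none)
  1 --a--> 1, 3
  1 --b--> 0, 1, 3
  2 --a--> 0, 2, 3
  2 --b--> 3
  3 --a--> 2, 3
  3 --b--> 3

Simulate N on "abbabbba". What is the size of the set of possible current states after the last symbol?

2

Start: {0}
read a: {3}
read b: {3}
read b: {3}
read a: {2, 3}
read b: {3}
read b: {3}
read b: {3}
read a: {2, 3}
Final reachable set {2, 3} has 2 states.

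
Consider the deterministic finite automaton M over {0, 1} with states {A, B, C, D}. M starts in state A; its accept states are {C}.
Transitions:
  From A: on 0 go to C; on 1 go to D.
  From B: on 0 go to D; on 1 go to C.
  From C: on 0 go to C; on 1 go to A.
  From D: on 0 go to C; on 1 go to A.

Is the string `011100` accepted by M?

accepted

A --0--> C
C --1--> A
A --1--> D
D --1--> A
A --0--> C
C --0--> C
End in state C, which is an accepting state.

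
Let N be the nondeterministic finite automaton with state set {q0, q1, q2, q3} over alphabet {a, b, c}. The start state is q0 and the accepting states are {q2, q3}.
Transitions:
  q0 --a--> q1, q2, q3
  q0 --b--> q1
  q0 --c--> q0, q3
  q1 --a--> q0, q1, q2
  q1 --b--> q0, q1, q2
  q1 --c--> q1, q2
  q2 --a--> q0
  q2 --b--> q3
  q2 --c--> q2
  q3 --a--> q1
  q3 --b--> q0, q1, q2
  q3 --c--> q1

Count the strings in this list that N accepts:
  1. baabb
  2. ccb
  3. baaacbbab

3

baabb: accepted
ccb: accepted
baaacbbab: accepted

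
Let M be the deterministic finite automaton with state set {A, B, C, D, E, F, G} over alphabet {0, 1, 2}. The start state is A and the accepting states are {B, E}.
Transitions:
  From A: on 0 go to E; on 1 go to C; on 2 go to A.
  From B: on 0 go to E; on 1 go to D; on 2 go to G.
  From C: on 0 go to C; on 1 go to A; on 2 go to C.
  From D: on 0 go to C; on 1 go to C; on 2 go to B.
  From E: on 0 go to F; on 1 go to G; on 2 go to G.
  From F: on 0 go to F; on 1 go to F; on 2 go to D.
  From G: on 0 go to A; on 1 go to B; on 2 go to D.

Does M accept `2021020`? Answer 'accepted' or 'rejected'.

rejected

A --2--> A
A --0--> E
E --2--> G
G --1--> B
B --0--> E
E --2--> G
G --0--> A
End in state A, which is not an accepting state.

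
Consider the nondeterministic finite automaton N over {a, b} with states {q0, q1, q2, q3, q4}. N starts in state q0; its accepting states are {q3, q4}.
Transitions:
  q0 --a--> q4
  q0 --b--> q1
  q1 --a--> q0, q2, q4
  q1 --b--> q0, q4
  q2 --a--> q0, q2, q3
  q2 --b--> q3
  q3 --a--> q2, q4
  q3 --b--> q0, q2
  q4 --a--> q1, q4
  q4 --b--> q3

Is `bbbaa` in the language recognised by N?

accepted

Start: {q0}
read b: {q1}
read b: {q0, q4}
read b: {q1, q3}
read a: {q0, q2, q4}
read a: {q0, q1, q2, q3, q4}
Reachable ∩ accepting = {q3, q4} — nonempty.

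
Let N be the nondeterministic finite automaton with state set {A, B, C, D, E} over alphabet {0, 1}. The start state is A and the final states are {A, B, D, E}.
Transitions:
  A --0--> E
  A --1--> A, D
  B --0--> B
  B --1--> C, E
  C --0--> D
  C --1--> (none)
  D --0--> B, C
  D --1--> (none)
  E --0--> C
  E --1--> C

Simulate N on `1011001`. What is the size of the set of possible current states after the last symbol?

2

Start: {A}
read 1: {A, D}
read 0: {B, C, E}
read 1: {C, E}
read 1: {C}
read 0: {D}
read 0: {B, C}
read 1: {C, E}
Final reachable set {C, E} has 2 states.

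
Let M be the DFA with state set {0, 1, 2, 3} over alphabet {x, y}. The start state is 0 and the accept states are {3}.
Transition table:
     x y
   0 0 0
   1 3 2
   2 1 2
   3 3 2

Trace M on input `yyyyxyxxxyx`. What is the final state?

0

0 --y--> 0
0 --y--> 0
0 --y--> 0
0 --y--> 0
0 --x--> 0
0 --y--> 0
0 --x--> 0
0 --x--> 0
0 --x--> 0
0 --y--> 0
0 --x--> 0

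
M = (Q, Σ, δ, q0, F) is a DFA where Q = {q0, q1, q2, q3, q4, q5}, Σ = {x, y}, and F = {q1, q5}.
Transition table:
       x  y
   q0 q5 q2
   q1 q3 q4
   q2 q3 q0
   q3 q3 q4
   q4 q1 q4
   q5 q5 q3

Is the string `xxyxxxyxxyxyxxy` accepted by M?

q0 --x--> q5
q5 --x--> q5
q5 --y--> q3
q3 --x--> q3
q3 --x--> q3
q3 --x--> q3
q3 --y--> q4
q4 --x--> q1
q1 --x--> q3
q3 --y--> q4
q4 --x--> q1
q1 --y--> q4
q4 --x--> q1
q1 --x--> q3
q3 --y--> q4
End in state q4, which is not an accepting state.

rejected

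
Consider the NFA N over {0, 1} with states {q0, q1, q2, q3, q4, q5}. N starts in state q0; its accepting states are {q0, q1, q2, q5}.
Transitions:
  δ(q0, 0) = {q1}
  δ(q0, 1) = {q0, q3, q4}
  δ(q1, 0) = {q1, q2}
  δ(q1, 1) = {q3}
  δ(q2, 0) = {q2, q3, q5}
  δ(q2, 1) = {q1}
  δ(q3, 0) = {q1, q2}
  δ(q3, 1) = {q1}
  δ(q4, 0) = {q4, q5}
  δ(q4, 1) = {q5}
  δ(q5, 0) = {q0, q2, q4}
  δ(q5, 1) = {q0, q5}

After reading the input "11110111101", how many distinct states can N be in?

Start: {q0}
read 1: {q0, q3, q4}
read 1: {q0, q1, q3, q4, q5}
read 1: {q0, q1, q3, q4, q5}
read 1: {q0, q1, q3, q4, q5}
read 0: {q0, q1, q2, q4, q5}
read 1: {q0, q1, q3, q4, q5}
read 1: {q0, q1, q3, q4, q5}
read 1: {q0, q1, q3, q4, q5}
read 1: {q0, q1, q3, q4, q5}
read 0: {q0, q1, q2, q4, q5}
read 1: {q0, q1, q3, q4, q5}
Final reachable set {q0, q1, q3, q4, q5} has 5 states.

5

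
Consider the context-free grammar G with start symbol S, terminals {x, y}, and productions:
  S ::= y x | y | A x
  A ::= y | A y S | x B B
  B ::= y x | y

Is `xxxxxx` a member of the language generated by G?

no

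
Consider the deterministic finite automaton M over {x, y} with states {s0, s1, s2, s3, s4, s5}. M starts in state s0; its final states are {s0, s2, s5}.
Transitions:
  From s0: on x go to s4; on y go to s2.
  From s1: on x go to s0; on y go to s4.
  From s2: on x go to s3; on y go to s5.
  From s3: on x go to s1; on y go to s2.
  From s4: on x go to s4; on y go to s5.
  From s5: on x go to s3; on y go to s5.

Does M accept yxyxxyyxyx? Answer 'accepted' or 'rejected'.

rejected

s0 --y--> s2
s2 --x--> s3
s3 --y--> s2
s2 --x--> s3
s3 --x--> s1
s1 --y--> s4
s4 --y--> s5
s5 --x--> s3
s3 --y--> s2
s2 --x--> s3
End in state s3, which is not an accepting state.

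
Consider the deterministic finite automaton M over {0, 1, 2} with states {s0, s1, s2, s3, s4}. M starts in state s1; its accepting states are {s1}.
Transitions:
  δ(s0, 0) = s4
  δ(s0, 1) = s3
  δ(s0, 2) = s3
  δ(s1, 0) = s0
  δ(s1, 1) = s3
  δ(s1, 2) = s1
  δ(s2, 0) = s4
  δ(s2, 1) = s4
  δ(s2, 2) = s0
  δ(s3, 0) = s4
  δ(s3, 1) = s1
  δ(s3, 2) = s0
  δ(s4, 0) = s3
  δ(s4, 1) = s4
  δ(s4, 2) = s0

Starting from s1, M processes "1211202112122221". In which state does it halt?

s1

s1 --1--> s3
s3 --2--> s0
s0 --1--> s3
s3 --1--> s1
s1 --2--> s1
s1 --0--> s0
s0 --2--> s3
s3 --1--> s1
s1 --1--> s3
s3 --2--> s0
s0 --1--> s3
s3 --2--> s0
s0 --2--> s3
s3 --2--> s0
s0 --2--> s3
s3 --1--> s1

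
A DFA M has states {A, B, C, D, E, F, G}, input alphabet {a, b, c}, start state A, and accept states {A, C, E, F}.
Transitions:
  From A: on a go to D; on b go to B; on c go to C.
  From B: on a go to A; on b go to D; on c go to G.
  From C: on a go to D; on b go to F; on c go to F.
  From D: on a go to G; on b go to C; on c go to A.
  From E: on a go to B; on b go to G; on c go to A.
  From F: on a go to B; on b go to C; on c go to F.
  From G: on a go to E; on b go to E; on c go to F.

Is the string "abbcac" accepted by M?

A --a--> D
D --b--> C
C --b--> F
F --c--> F
F --a--> B
B --c--> G
End in state G, which is not an accepting state.

rejected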